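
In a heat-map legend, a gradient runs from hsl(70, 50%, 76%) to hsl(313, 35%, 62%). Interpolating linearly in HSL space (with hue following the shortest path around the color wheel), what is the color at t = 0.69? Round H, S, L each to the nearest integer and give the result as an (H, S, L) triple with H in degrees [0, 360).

(349, 40, 66)

Hue: 313 − 70 = 243°, but |243| > 180 so the shorter arc goes the other way: Δh = 243 − 360 = -117°.
H = 70 + 0.69 × (-117) = -10.73 → -11 → -11 mod 360 = 349°
S = 50 + 0.69 × (35 − 50) = 39.65 → 40%
L = 76 + 0.69 × (62 − 76) = 66.34 → 66%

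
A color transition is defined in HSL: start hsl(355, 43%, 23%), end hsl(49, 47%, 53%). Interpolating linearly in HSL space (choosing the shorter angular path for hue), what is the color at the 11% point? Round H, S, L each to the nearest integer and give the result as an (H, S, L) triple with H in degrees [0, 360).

Hue: 49 − 355 = -306°, but |-306| > 180 so the shorter arc goes the other way: Δh = -306 + 360 = 54°.
H = 355 + 0.11 × (54) = 360.94 → 361 → 361 mod 360 = 1°
S = 43 + 0.11 × (47 − 43) = 43.44 → 43%
L = 23 + 0.11 × (53 − 23) = 26.3 → 26%

(1, 43, 26)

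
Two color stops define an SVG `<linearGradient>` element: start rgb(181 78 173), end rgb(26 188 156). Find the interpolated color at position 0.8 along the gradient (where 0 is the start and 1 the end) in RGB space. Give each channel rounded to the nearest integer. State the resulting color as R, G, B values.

R = 181 + 0.8 × (26 − 181) = 181 + 0.8 × -155 = 57 → 57
G = 78 + 0.8 × (188 − 78) = 78 + 0.8 × 110 = 166 → 166
B = 173 + 0.8 × (156 − 173) = 173 + 0.8 × -17 = 159.4 → 159

(57, 166, 159)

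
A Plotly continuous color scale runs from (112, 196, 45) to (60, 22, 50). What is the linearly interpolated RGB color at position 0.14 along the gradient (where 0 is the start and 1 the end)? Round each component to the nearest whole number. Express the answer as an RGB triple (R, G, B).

(105, 172, 46)

R = 112 + 0.14 × (60 − 112) = 112 + 0.14 × -52 = 104.72 → 105
G = 196 + 0.14 × (22 − 196) = 196 + 0.14 × -174 = 171.64 → 172
B = 45 + 0.14 × (50 − 45) = 45 + 0.14 × 5 = 45.7 → 46
So the blended color is (105, 172, 46), about #69ac2e.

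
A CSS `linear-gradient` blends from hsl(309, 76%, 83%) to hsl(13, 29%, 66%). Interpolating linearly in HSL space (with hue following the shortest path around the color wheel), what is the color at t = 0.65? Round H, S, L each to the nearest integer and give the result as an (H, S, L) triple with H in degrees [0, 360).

(351, 45, 72)

Hue: 13 − 309 = -296°, but |-296| > 180 so the shorter arc goes the other way: Δh = -296 + 360 = 64°.
H = 309 + 0.65 × (64) = 350.6 → 351°
S = 76 + 0.65 × (29 − 76) = 45.45 → 45%
L = 83 + 0.65 × (66 − 83) = 71.95 → 72%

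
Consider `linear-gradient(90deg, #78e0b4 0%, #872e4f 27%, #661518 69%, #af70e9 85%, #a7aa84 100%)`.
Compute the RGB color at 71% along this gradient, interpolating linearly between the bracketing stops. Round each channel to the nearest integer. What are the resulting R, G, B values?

(111, 32, 50)

71% lies between the 69% and 85% stops, so the local fraction is t = (71 − 69)/(85 − 69) = 2/16 ≈ 0.125.
#661518 → (102, 21, 24); #af70e9 → (175, 112, 233).
R = 102 + 0.125 × (175 − 102) = 111.125 → 111
G = 21 + 0.125 × (112 − 21) = 32.375 → 32
B = 24 + 0.125 × (233 − 24) = 50.125 → 50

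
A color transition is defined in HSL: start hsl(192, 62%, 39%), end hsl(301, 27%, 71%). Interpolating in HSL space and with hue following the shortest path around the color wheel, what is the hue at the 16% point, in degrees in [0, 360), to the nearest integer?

209

Hue arc: Δh = 301 − 192 = 109° (|Δh| ≤ 180, already the shorter path).
H = 192 + 0.16 × (109) = 209.44 → 209°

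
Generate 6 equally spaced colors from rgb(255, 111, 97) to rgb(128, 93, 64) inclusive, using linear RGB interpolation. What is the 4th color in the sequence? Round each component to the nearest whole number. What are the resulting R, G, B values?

(179, 100, 77)

With 6 swatches and endpoints inclusive, swatch 4 sits at t = (4 − 1)/(6 − 1) = 3/5 ≈ 0.6.
R = 255 + 0.6 × (128 − 255) = 178.8 → 179
G = 111 + 0.6 × (93 − 111) = 100.2 → 100
B = 97 + 0.6 × (64 − 97) = 77.2 → 77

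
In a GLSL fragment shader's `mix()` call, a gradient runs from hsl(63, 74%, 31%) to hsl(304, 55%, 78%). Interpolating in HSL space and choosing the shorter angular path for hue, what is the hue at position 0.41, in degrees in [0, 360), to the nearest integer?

14

Hue: 304 − 63 = 241°, but |241| > 180 so the shorter arc goes the other way: Δh = 241 − 360 = -119°.
H = 63 + 0.41 × (-119) = 14.21 → 14°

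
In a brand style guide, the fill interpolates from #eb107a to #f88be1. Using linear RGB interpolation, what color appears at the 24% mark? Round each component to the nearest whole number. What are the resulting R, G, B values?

(238, 46, 147)

#eb107a → (235, 16, 122); #f88be1 → (248, 139, 225).
24% corresponds to t = 0.24.
R = 235 + 0.24 × (248 − 235) = 235 + 0.24 × 13 = 238.12 → 238
G = 16 + 0.24 × (139 − 16) = 16 + 0.24 × 123 = 45.52 → 46
B = 122 + 0.24 × (225 − 122) = 122 + 0.24 × 103 = 146.72 → 147
So the blended color is (238, 46, 147), about #ee2e93.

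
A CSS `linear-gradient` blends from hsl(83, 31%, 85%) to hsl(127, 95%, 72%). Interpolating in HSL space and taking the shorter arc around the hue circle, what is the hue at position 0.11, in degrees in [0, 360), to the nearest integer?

88

Hue arc: Δh = 127 − 83 = 44° (|Δh| ≤ 180, already the shorter path).
H = 83 + 0.11 × (44) = 87.84 → 88°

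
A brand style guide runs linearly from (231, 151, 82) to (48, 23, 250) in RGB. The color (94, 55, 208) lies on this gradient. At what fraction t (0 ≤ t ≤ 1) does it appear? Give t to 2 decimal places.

0.75

Invert the lerp on the R channel (largest span, 183): t = (94 − 231) / (48 − 231) = -137/-183 = 0.74863.
Check on G: (55 − 151)/(23 − 151) = 0.75 ✓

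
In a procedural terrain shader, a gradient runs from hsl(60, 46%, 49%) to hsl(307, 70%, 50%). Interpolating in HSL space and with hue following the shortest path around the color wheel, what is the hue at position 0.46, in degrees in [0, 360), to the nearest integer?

Hue: 307 − 60 = 247°, but |247| > 180 so the shorter arc goes the other way: Δh = 247 − 360 = -113°.
H = 60 + 0.46 × (-113) = 8.02 → 8°

8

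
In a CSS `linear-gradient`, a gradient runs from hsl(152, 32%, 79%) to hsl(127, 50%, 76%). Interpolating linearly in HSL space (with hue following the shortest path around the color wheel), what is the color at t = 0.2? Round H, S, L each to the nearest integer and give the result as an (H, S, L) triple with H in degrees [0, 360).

(147, 36, 78)

Hue arc: Δh = 127 − 152 = -25° (|Δh| ≤ 180, already the shorter path).
H = 152 + 0.2 × (-25) = 147 → 147°
S = 32 + 0.2 × (50 − 32) = 35.6 → 36%
L = 79 + 0.2 × (76 − 79) = 78.4 → 78%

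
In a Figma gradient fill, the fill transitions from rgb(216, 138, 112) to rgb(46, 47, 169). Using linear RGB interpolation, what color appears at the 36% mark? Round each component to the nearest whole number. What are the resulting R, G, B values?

36% corresponds to t = 0.36.
R = 216 + 0.36 × (46 − 216) = 216 + 0.36 × -170 = 154.8 → 155
G = 138 + 0.36 × (47 − 138) = 138 + 0.36 × -91 = 105.24 → 105
B = 112 + 0.36 × (169 − 112) = 112 + 0.36 × 57 = 132.52 → 133

(155, 105, 133)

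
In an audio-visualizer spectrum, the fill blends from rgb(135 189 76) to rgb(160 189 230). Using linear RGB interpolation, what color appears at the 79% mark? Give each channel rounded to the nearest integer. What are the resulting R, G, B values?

79% corresponds to t = 0.79.
R = 135 + 0.79 × (160 − 135) = 135 + 0.79 × 25 = 154.75 → 155
G = 189 + 0.79 × (189 − 189) = 189 + 0.79 × 0 = 189 → 189
B = 76 + 0.79 × (230 − 76) = 76 + 0.79 × 154 = 197.66 → 198
So the blended color is (155, 189, 198), about #9bbdc6.

(155, 189, 198)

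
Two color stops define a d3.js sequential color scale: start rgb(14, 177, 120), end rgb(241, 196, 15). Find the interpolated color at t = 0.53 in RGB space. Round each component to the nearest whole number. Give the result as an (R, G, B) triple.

(134, 187, 64)

R = 14 + 0.53 × (241 − 14) = 14 + 0.53 × 227 = 134.31 → 134
G = 177 + 0.53 × (196 − 177) = 177 + 0.53 × 19 = 187.07 → 187
B = 120 + 0.53 × (15 − 120) = 120 + 0.53 × -105 = 64.35 → 64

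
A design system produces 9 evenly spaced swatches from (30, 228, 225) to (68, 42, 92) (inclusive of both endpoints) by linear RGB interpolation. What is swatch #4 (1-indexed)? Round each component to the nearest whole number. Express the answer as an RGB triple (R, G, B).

With 9 swatches and endpoints inclusive, swatch 4 sits at t = (4 − 1)/(9 − 1) = 3/8 ≈ 0.375.
R = 30 + 0.375 × (68 − 30) = 44.25 → 44
G = 228 + 0.375 × (42 − 228) = 158.25 → 158
B = 225 + 0.375 × (92 − 225) = 175.125 → 175

(44, 158, 175)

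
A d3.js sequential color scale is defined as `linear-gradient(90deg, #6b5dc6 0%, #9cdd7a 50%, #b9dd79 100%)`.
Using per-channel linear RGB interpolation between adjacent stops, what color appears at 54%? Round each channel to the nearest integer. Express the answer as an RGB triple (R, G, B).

(158, 221, 122)

54% lies between the 50% and 100% stops, so the local fraction is t = (54 − 50)/(100 − 50) = 4/50 ≈ 0.08.
#9cdd7a → (156, 221, 122); #b9dd79 → (185, 221, 121).
R = 156 + 0.08 × (185 − 156) = 158.32 → 158
G = 221 + 0.08 × (221 − 221) = 221 → 221
B = 122 + 0.08 × (121 − 122) = 121.92 → 122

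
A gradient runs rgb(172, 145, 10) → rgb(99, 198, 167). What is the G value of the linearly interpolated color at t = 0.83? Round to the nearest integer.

189

G = 145 + 0.83 × (198 − 145) = 188.99 → 189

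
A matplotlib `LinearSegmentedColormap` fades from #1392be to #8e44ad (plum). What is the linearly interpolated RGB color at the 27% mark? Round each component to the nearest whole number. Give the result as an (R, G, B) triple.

(52, 125, 185)

#1392be → (19, 146, 190); #8e44ad → (142, 68, 173).
27% corresponds to t = 0.27.
R = 19 + 0.27 × (142 − 19) = 19 + 0.27 × 123 = 52.21 → 52
G = 146 + 0.27 × (68 − 146) = 146 + 0.27 × -78 = 124.94 → 125
B = 190 + 0.27 × (173 − 190) = 190 + 0.27 × -17 = 185.41 → 185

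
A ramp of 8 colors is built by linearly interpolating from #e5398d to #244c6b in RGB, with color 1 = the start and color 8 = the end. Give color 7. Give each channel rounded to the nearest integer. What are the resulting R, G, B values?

With 8 swatches and endpoints inclusive, swatch 7 sits at t = (7 − 1)/(8 − 1) = 6/7 ≈ 0.8571.
#e5398d → (229, 57, 141); #244c6b → (36, 76, 107).
R = 229 + 0.8571 × (36 − 229) = 63.58 → 64
G = 57 + 0.8571 × (76 − 57) = 73.285 → 73
B = 141 + 0.8571 × (107 − 141) = 111.859 → 112

(64, 73, 112)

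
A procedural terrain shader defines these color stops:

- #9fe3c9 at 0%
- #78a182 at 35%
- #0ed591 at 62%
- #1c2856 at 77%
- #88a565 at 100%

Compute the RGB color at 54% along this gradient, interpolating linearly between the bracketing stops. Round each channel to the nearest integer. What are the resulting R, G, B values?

54% lies between the 35% and 62% stops, so the local fraction is t = (54 − 35)/(62 − 35) = 19/27 ≈ 0.7037.
#78a182 → (120, 161, 130); #0ed591 → (14, 213, 145).
R = 120 + 0.7037 × (14 − 120) = 45.408 → 45
G = 161 + 0.7037 × (213 − 161) = 197.592 → 198
B = 130 + 0.7037 × (145 − 130) = 140.555 → 141

(45, 198, 141)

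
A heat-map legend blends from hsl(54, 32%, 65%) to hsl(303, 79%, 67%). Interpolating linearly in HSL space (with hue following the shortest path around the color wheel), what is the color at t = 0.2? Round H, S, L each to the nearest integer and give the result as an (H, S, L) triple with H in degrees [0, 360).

(32, 41, 65)

Hue: 303 − 54 = 249°, but |249| > 180 so the shorter arc goes the other way: Δh = 249 − 360 = -111°.
H = 54 + 0.2 × (-111) = 31.8 → 32°
S = 32 + 0.2 × (79 − 32) = 41.4 → 41%
L = 65 + 0.2 × (67 − 65) = 65.4 → 65%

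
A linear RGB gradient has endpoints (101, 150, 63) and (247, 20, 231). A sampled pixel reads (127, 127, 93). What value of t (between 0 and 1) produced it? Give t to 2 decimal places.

Invert the lerp on the B channel (largest span, 168): t = (93 − 63) / (231 − 63) = 30/168 = 0.17857.
Check on R: (127 − 101)/(247 − 101) = 0.1781 ✓

0.18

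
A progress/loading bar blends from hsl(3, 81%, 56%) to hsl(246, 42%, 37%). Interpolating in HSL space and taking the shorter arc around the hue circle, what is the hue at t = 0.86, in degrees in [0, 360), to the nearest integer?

262

Hue: 246 − 3 = 243°, but |243| > 180 so the shorter arc goes the other way: Δh = 243 − 360 = -117°.
H = 3 + 0.86 × (-117) = -97.62 → -98 → -98 mod 360 = 262°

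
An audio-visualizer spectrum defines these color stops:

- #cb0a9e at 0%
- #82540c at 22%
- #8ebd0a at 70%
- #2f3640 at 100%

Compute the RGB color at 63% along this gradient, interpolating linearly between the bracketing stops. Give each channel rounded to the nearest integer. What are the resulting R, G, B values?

63% lies between the 22% and 70% stops, so the local fraction is t = (63 − 22)/(70 − 22) = 41/48 ≈ 0.8542.
#82540c → (130, 84, 12); #8ebd0a → (142, 189, 10).
R = 130 + 0.8542 × (142 − 130) = 140.25 → 140
G = 84 + 0.8542 × (189 − 84) = 173.691 → 174
B = 12 + 0.8542 × (10 − 12) = 10.292 → 10

(140, 174, 10)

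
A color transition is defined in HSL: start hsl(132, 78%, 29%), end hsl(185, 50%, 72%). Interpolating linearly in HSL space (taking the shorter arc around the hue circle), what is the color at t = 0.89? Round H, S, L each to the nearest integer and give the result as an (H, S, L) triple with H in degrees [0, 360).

(179, 53, 67)

Hue arc: Δh = 185 − 132 = 53° (|Δh| ≤ 180, already the shorter path).
H = 132 + 0.89 × (53) = 179.17 → 179°
S = 78 + 0.89 × (50 − 78) = 53.08 → 53%
L = 29 + 0.89 × (72 − 29) = 67.27 → 67%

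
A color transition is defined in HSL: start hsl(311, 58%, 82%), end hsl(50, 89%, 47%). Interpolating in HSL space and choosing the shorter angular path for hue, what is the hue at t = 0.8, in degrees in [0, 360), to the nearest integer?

30

Hue: 50 − 311 = -261°, but |-261| > 180 so the shorter arc goes the other way: Δh = -261 + 360 = 99°.
H = 311 + 0.8 × (99) = 390.2 → 390 → 390 mod 360 = 30°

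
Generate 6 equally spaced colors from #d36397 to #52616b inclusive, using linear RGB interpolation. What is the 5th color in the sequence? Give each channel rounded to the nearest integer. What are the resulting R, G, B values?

(108, 97, 116)

With 6 swatches and endpoints inclusive, swatch 5 sits at t = (5 − 1)/(6 − 1) = 4/5 ≈ 0.8.
#d36397 → (211, 99, 151); #52616b → (82, 97, 107).
R = 211 + 0.8 × (82 − 211) = 107.8 → 108
G = 99 + 0.8 × (97 − 99) = 97.4 → 97
B = 151 + 0.8 × (107 − 151) = 115.8 → 116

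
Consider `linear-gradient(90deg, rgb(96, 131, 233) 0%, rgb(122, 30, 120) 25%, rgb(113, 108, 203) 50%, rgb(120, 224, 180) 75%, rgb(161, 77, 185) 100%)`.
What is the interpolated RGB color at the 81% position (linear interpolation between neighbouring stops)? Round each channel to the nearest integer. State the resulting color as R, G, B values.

(130, 189, 181)

81% lies between the 75% and 100% stops, so the local fraction is t = (81 − 75)/(100 − 75) = 6/25 ≈ 0.24.
R = 120 + 0.24 × (161 − 120) = 129.84 → 130
G = 224 + 0.24 × (77 − 224) = 188.72 → 189
B = 180 + 0.24 × (185 − 180) = 181.2 → 181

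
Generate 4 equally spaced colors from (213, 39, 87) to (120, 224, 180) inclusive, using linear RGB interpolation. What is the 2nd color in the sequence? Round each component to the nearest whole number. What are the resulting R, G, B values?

With 4 swatches and endpoints inclusive, swatch 2 sits at t = (2 − 1)/(4 − 1) = 1/3 ≈ 0.3333.
R = 213 + 0.3333 × (120 − 213) = 182.003 → 182
G = 39 + 0.3333 × (224 − 39) = 100.66 → 101
B = 87 + 0.3333 × (180 − 87) = 117.997 → 118

(182, 101, 118)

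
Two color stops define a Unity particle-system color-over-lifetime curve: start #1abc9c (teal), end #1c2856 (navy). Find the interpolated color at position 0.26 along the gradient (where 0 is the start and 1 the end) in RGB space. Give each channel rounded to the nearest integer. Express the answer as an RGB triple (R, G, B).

#1abc9c → (26, 188, 156); #1c2856 → (28, 40, 86).
R = 26 + 0.26 × (28 − 26) = 26 + 0.26 × 2 = 26.52 → 27
G = 188 + 0.26 × (40 − 188) = 188 + 0.26 × -148 = 149.52 → 150
B = 156 + 0.26 × (86 − 156) = 156 + 0.26 × -70 = 137.8 → 138
So the blended color is (27, 150, 138), about #1b968a.

(27, 150, 138)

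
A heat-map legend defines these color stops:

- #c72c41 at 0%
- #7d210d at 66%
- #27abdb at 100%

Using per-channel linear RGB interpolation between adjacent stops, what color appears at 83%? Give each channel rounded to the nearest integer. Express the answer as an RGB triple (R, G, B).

83% lies between the 66% and 100% stops, so the local fraction is t = (83 − 66)/(100 − 66) = 17/34 ≈ 0.5.
#7d210d → (125, 33, 13); #27abdb → (39, 171, 219).
R = 125 + 0.5 × (39 − 125) = 82 → 82
G = 33 + 0.5 × (171 − 33) = 102 → 102
B = 13 + 0.5 × (219 − 13) = 116 → 116

(82, 102, 116)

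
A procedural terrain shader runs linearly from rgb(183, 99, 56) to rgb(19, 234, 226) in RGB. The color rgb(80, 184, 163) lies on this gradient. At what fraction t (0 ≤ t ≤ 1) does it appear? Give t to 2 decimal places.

Invert the lerp on the B channel (largest span, 170): t = (163 − 56) / (226 − 56) = 107/170 = 0.62941.
Check on R: (80 − 183)/(19 − 183) = 0.628 ✓

0.63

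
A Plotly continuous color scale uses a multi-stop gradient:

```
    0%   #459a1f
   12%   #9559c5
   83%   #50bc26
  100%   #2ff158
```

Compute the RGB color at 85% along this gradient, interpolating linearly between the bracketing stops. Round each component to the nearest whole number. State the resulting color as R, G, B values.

85% lies between the 83% and 100% stops, so the local fraction is t = (85 − 83)/(100 − 83) = 2/17 ≈ 0.1176.
#50bc26 → (80, 188, 38); #2ff158 → (47, 241, 88).
R = 80 + 0.1176 × (47 − 80) = 76.119 → 76
G = 188 + 0.1176 × (241 − 188) = 194.233 → 194
B = 38 + 0.1176 × (88 − 38) = 43.88 → 44

(76, 194, 44)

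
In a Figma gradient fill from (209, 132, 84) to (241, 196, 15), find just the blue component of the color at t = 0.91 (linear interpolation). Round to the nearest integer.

B = 84 + 0.91 × (15 − 84) = 21.21 → 21

21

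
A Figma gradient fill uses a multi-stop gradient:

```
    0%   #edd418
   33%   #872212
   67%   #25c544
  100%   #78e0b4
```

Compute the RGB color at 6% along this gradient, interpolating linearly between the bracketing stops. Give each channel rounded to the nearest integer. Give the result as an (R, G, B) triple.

(218, 180, 23)

6% lies between the 0% and 33% stops, so the local fraction is t = (6 − 0)/(33 − 0) = 6/33 ≈ 0.1818.
#edd418 → (237, 212, 24); #872212 → (135, 34, 18).
R = 237 + 0.1818 × (135 − 237) = 218.456 → 218
G = 212 + 0.1818 × (34 − 212) = 179.64 → 180
B = 24 + 0.1818 × (18 − 24) = 22.909 → 23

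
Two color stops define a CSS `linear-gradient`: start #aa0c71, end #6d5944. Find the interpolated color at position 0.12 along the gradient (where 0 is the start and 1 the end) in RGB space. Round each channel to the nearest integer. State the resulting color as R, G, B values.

#aa0c71 → (170, 12, 113); #6d5944 → (109, 89, 68).
R = 170 + 0.12 × (109 − 170) = 170 + 0.12 × -61 = 162.68 → 163
G = 12 + 0.12 × (89 − 12) = 12 + 0.12 × 77 = 21.24 → 21
B = 113 + 0.12 × (68 − 113) = 113 + 0.12 × -45 = 107.6 → 108

(163, 21, 108)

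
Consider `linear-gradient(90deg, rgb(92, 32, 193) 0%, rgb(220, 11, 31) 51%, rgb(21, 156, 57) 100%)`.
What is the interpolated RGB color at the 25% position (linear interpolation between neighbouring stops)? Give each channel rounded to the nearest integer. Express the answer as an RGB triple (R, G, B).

(155, 22, 114)

25% lies between the 0% and 51% stops, so the local fraction is t = (25 − 0)/(51 − 0) = 25/51 ≈ 0.4902.
R = 92 + 0.4902 × (220 − 92) = 154.746 → 155
G = 32 + 0.4902 × (11 − 32) = 21.706 → 22
B = 193 + 0.4902 × (31 − 193) = 113.588 → 114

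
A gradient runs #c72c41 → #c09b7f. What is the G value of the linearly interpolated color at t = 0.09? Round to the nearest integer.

G₁ = 44 (from #c72c41), G₂ = 155 (from #c09b7f).
G = 44 + 0.09 × (155 − 44) = 53.99 → 54

54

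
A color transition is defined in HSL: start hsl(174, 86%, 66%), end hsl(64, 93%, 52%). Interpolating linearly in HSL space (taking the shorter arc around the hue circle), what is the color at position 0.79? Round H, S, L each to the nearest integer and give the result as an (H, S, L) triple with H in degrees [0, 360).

Hue arc: Δh = 64 − 174 = -110° (|Δh| ≤ 180, already the shorter path).
H = 174 + 0.79 × (-110) = 87.1 → 87°
S = 86 + 0.79 × (93 − 86) = 91.53 → 92%
L = 66 + 0.79 × (52 − 66) = 54.94 → 55%

(87, 92, 55)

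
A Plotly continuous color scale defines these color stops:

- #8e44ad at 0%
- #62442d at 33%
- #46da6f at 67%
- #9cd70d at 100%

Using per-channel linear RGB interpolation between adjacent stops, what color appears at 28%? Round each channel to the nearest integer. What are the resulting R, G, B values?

(105, 68, 64)

28% lies between the 0% and 33% stops, so the local fraction is t = (28 − 0)/(33 − 0) = 28/33 ≈ 0.8485.
#8e44ad → (142, 68, 173); #62442d → (98, 68, 45).
R = 142 + 0.8485 × (98 − 142) = 104.666 → 105
G = 68 + 0.8485 × (68 − 68) = 68 → 68
B = 173 + 0.8485 × (45 − 173) = 64.392 → 64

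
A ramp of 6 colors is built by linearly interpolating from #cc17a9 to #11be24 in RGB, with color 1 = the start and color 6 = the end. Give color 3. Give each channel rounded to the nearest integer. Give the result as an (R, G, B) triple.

With 6 swatches and endpoints inclusive, swatch 3 sits at t = (3 − 1)/(6 − 1) = 2/5 ≈ 0.4.
#cc17a9 → (204, 23, 169); #11be24 → (17, 190, 36).
R = 204 + 0.4 × (17 − 204) = 129.2 → 129
G = 23 + 0.4 × (190 − 23) = 89.8 → 90
B = 169 + 0.4 × (36 − 169) = 115.8 → 116

(129, 90, 116)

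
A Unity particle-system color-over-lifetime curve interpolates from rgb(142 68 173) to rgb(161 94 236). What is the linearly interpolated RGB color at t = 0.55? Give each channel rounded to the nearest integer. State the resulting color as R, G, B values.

(152, 82, 208)

R = 142 + 0.55 × (161 − 142) = 142 + 0.55 × 19 = 152.45 → 152
G = 68 + 0.55 × (94 − 68) = 68 + 0.55 × 26 = 82.3 → 82
B = 173 + 0.55 × (236 − 173) = 173 + 0.55 × 63 = 207.65 → 208
So the blended color is (152, 82, 208), about #9852d0.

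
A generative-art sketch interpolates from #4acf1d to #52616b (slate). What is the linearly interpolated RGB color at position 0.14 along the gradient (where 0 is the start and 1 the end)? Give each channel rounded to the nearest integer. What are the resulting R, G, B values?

#4acf1d → (74, 207, 29); #52616b → (82, 97, 107).
R = 74 + 0.14 × (82 − 74) = 74 + 0.14 × 8 = 75.12 → 75
G = 207 + 0.14 × (97 − 207) = 207 + 0.14 × -110 = 191.6 → 192
B = 29 + 0.14 × (107 − 29) = 29 + 0.14 × 78 = 39.92 → 40

(75, 192, 40)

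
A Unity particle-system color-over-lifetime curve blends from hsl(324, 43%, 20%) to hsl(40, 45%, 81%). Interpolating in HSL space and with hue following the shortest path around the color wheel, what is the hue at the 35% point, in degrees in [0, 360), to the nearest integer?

351

Hue: 40 − 324 = -284°, but |-284| > 180 so the shorter arc goes the other way: Δh = -284 + 360 = 76°.
H = 324 + 0.35 × (76) = 350.6 → 351°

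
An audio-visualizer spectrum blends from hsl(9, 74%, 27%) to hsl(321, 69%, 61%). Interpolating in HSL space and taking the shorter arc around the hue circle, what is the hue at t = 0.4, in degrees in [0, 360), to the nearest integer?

Hue: 321 − 9 = 312°, but |312| > 180 so the shorter arc goes the other way: Δh = 312 − 360 = -48°.
H = 9 + 0.4 × (-48) = -10.2 → -10 → -10 mod 360 = 350°

350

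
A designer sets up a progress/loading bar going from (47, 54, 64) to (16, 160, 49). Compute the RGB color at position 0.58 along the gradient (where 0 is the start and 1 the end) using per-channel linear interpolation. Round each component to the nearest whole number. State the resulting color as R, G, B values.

(29, 115, 55)

R = 47 + 0.58 × (16 − 47) = 47 + 0.58 × -31 = 29.02 → 29
G = 54 + 0.58 × (160 − 54) = 54 + 0.58 × 106 = 115.48 → 115
B = 64 + 0.58 × (49 − 64) = 64 + 0.58 × -15 = 55.3 → 55
So the blended color is (29, 115, 55), about #1d7337.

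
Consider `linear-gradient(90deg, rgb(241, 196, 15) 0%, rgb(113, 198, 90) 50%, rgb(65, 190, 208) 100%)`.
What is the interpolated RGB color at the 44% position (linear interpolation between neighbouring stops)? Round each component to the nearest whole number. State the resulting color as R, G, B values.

44% lies between the 0% and 50% stops, so the local fraction is t = (44 − 0)/(50 − 0) = 44/50 ≈ 0.88.
R = 241 + 0.88 × (113 − 241) = 128.36 → 128
G = 196 + 0.88 × (198 − 196) = 197.76 → 198
B = 15 + 0.88 × (90 − 15) = 81 → 81

(128, 198, 81)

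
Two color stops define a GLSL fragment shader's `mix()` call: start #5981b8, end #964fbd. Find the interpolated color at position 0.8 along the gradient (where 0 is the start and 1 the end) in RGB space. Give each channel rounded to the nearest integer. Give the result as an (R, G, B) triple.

(138, 89, 188)

#5981b8 → (89, 129, 184); #964fbd → (150, 79, 189).
R = 89 + 0.8 × (150 − 89) = 89 + 0.8 × 61 = 137.8 → 138
G = 129 + 0.8 × (79 − 129) = 129 + 0.8 × -50 = 89 → 89
B = 184 + 0.8 × (189 − 184) = 184 + 0.8 × 5 = 188 → 188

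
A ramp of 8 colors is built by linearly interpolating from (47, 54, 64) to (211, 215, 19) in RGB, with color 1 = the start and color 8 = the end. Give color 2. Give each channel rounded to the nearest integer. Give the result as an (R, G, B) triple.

With 8 swatches and endpoints inclusive, swatch 2 sits at t = (2 − 1)/(8 − 1) = 1/7 ≈ 0.1429.
R = 47 + 0.1429 × (211 − 47) = 70.436 → 70
G = 54 + 0.1429 × (215 − 54) = 77.007 → 77
B = 64 + 0.1429 × (19 − 64) = 57.569 → 58

(70, 77, 58)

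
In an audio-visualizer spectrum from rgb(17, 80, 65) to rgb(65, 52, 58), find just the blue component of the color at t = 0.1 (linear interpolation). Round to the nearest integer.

64

B = 65 + 0.1 × (58 − 65) = 64.3 → 64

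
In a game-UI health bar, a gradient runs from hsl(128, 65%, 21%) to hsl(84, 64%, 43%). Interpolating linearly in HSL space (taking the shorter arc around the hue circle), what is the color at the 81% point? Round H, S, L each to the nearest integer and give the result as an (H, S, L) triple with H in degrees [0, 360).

(92, 64, 39)

Hue arc: Δh = 84 − 128 = -44° (|Δh| ≤ 180, already the shorter path).
H = 128 + 0.81 × (-44) = 92.36 → 92°
S = 65 + 0.81 × (64 − 65) = 64.19 → 64%
L = 21 + 0.81 × (43 − 21) = 38.82 → 39%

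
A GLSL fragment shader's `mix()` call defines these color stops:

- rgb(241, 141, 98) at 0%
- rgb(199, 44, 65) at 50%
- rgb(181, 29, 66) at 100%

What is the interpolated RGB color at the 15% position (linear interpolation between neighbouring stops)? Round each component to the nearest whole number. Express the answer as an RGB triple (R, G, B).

15% lies between the 0% and 50% stops, so the local fraction is t = (15 − 0)/(50 − 0) = 15/50 ≈ 0.3.
R = 241 + 0.3 × (199 − 241) = 228.4 → 228
G = 141 + 0.3 × (44 − 141) = 111.9 → 112
B = 98 + 0.3 × (65 − 98) = 88.1 → 88

(228, 112, 88)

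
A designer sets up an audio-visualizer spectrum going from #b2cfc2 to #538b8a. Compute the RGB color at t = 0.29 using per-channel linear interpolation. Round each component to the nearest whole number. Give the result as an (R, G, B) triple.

#b2cfc2 → (178, 207, 194); #538b8a → (83, 139, 138).
R = 178 + 0.29 × (83 − 178) = 178 + 0.29 × -95 = 150.45 → 150
G = 207 + 0.29 × (139 − 207) = 207 + 0.29 × -68 = 187.28 → 187
B = 194 + 0.29 × (138 − 194) = 194 + 0.29 × -56 = 177.76 → 178
So the blended color is (150, 187, 178), about #96bbb2.

(150, 187, 178)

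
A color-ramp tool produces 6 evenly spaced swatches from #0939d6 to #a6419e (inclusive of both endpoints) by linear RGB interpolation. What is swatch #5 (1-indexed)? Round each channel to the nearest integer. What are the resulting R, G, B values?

With 6 swatches and endpoints inclusive, swatch 5 sits at t = (5 − 1)/(6 − 1) = 4/5 ≈ 0.8.
#0939d6 → (9, 57, 214); #a6419e → (166, 65, 158).
R = 9 + 0.8 × (166 − 9) = 134.6 → 135
G = 57 + 0.8 × (65 − 57) = 63.4 → 63
B = 214 + 0.8 × (158 − 214) = 169.2 → 169

(135, 63, 169)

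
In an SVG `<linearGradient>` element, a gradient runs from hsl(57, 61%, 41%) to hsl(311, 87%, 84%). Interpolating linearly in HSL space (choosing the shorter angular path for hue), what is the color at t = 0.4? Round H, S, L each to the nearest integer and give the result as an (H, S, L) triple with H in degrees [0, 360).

(15, 71, 58)

Hue: 311 − 57 = 254°, but |254| > 180 so the shorter arc goes the other way: Δh = 254 − 360 = -106°.
H = 57 + 0.4 × (-106) = 14.6 → 15°
S = 61 + 0.4 × (87 − 61) = 71.4 → 71%
L = 41 + 0.4 × (84 − 41) = 58.2 → 58%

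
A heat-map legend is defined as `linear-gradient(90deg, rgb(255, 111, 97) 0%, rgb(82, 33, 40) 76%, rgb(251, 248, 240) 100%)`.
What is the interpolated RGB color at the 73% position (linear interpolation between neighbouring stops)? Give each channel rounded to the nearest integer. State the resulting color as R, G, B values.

(89, 36, 42)

73% lies between the 0% and 76% stops, so the local fraction is t = (73 − 0)/(76 − 0) = 73/76 ≈ 0.9605.
R = 255 + 0.9605 × (82 − 255) = 88.833 → 89
G = 111 + 0.9605 × (33 − 111) = 36.081 → 36
B = 97 + 0.9605 × (40 − 97) = 42.252 → 42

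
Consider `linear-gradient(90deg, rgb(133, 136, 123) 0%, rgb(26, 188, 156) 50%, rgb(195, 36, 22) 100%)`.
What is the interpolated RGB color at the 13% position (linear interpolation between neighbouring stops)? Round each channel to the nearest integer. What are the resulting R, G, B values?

(105, 150, 132)

13% lies between the 0% and 50% stops, so the local fraction is t = (13 − 0)/(50 − 0) = 13/50 ≈ 0.26.
R = 133 + 0.26 × (26 − 133) = 105.18 → 105
G = 136 + 0.26 × (188 − 136) = 149.52 → 150
B = 123 + 0.26 × (156 − 123) = 131.58 → 132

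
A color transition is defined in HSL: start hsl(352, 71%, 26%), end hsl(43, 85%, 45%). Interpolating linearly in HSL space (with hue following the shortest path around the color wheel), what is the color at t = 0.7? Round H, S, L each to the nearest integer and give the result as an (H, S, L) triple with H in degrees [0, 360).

(28, 81, 39)

Hue: 43 − 352 = -309°, but |-309| > 180 so the shorter arc goes the other way: Δh = -309 + 360 = 51°.
H = 352 + 0.7 × (51) = 387.7 → 388 → 388 mod 360 = 28°
S = 71 + 0.7 × (85 − 71) = 80.8 → 81%
L = 26 + 0.7 × (45 − 26) = 39.3 → 39%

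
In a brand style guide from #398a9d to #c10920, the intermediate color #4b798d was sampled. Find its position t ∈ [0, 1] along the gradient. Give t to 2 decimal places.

Invert the lerp on the R channel (largest span, 136): t = (75 − 57) / (193 − 57) = 18/136 = 0.13235.
Check on G: (121 − 138)/(9 − 138) = 0.1318 ✓

0.13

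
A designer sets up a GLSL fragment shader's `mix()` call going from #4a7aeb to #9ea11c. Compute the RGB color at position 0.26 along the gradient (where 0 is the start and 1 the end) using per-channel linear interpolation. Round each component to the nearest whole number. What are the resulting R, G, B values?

(96, 132, 181)

#4a7aeb → (74, 122, 235); #9ea11c → (158, 161, 28).
R = 74 + 0.26 × (158 − 74) = 74 + 0.26 × 84 = 95.84 → 96
G = 122 + 0.26 × (161 − 122) = 122 + 0.26 × 39 = 132.14 → 132
B = 235 + 0.26 × (28 − 235) = 235 + 0.26 × -207 = 181.18 → 181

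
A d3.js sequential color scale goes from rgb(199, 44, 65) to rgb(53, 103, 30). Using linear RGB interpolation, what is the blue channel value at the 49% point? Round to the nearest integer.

48

B = 65 + 0.49 × (30 − 65) = 47.85 → 48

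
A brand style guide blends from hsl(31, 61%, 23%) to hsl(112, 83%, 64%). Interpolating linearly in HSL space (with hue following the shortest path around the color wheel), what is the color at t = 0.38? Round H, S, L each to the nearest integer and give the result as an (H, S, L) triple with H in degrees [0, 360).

(62, 69, 39)

Hue arc: Δh = 112 − 31 = 81° (|Δh| ≤ 180, already the shorter path).
H = 31 + 0.38 × (81) = 61.78 → 62°
S = 61 + 0.38 × (83 − 61) = 69.36 → 69%
L = 23 + 0.38 × (64 − 23) = 38.58 → 39%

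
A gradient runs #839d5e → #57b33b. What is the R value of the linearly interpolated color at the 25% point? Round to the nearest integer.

120

R₁ = 131 (from #839d5e), R₂ = 87 (from #57b33b).
R = 131 + 0.25 × (87 − 131) = 120 → 120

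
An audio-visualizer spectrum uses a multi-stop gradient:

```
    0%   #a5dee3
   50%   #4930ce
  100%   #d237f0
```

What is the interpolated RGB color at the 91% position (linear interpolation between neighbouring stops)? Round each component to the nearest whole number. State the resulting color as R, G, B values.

(185, 54, 234)

91% lies between the 50% and 100% stops, so the local fraction is t = (91 − 50)/(100 − 50) = 41/50 ≈ 0.82.
#4930ce → (73, 48, 206); #d237f0 → (210, 55, 240).
R = 73 + 0.82 × (210 − 73) = 185.34 → 185
G = 48 + 0.82 × (55 − 48) = 53.74 → 54
B = 206 + 0.82 × (240 − 206) = 233.88 → 234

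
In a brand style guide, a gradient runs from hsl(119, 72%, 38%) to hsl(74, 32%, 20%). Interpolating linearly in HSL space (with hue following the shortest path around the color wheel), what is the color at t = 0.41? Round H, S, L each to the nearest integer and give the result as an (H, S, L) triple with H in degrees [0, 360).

(101, 56, 31)

Hue arc: Δh = 74 − 119 = -45° (|Δh| ≤ 180, already the shorter path).
H = 119 + 0.41 × (-45) = 100.55 → 101°
S = 72 + 0.41 × (32 − 72) = 55.6 → 56%
L = 38 + 0.41 × (20 − 38) = 30.62 → 31%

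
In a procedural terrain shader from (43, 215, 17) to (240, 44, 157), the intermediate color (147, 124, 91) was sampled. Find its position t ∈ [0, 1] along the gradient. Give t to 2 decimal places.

Invert the lerp on the R channel (largest span, 197): t = (147 − 43) / (240 − 43) = 104/197 = 0.52792.
Check on G: (124 − 215)/(44 − 215) = 0.5322 ✓

0.53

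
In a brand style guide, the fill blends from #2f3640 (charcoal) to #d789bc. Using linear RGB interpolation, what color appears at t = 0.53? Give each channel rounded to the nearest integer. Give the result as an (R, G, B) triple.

(136, 98, 130)

#2f3640 → (47, 54, 64); #d789bc → (215, 137, 188).
R = 47 + 0.53 × (215 − 47) = 47 + 0.53 × 168 = 136.04 → 136
G = 54 + 0.53 × (137 − 54) = 54 + 0.53 × 83 = 97.99 → 98
B = 64 + 0.53 × (188 − 64) = 64 + 0.53 × 124 = 129.72 → 130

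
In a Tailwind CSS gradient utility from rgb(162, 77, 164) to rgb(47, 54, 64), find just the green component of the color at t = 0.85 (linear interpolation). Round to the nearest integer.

G = 77 + 0.85 × (54 − 77) = 57.45 → 57

57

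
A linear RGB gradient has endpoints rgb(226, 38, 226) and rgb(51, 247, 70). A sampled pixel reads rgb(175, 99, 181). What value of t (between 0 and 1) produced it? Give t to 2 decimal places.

0.29

Invert the lerp on the G channel (largest span, 209): t = (99 − 38) / (247 − 38) = 61/209 = 0.29187.
Check on R: (175 − 226)/(51 − 226) = 0.2914 ✓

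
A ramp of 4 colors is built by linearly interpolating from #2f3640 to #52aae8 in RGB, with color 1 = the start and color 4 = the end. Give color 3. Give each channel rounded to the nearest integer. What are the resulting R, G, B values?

(70, 131, 176)

With 4 swatches and endpoints inclusive, swatch 3 sits at t = (3 − 1)/(4 − 1) = 2/3 ≈ 0.6667.
#2f3640 → (47, 54, 64); #52aae8 → (82, 170, 232).
R = 47 + 0.6667 × (82 − 47) = 70.334 → 70
G = 54 + 0.6667 × (170 − 54) = 131.337 → 131
B = 64 + 0.6667 × (232 − 64) = 176.006 → 176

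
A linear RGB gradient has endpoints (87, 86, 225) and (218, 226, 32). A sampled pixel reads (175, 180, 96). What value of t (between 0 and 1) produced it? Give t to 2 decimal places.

0.67

Invert the lerp on the B channel (largest span, 193): t = (96 − 225) / (32 − 225) = -129/-193 = 0.66839.
Check on R: (175 − 87)/(218 − 87) = 0.6718 ✓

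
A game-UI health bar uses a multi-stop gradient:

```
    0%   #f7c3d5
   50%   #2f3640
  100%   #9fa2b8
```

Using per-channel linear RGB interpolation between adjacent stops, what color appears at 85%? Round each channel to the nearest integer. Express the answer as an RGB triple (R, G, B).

85% lies between the 50% and 100% stops, so the local fraction is t = (85 − 50)/(100 − 50) = 35/50 ≈ 0.7.
#2f3640 → (47, 54, 64); #9fa2b8 → (159, 162, 184).
R = 47 + 0.7 × (159 − 47) = 125.4 → 125
G = 54 + 0.7 × (162 − 54) = 129.6 → 130
B = 64 + 0.7 × (184 − 64) = 148 → 148

(125, 130, 148)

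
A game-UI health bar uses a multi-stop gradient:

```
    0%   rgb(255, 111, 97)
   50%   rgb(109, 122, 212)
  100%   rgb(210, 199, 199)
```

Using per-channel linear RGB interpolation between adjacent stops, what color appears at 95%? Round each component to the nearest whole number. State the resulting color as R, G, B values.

(200, 191, 200)

95% lies between the 50% and 100% stops, so the local fraction is t = (95 − 50)/(100 − 50) = 45/50 ≈ 0.9.
R = 109 + 0.9 × (210 − 109) = 199.9 → 200
G = 122 + 0.9 × (199 − 122) = 191.3 → 191
B = 212 + 0.9 × (199 − 212) = 200.3 → 200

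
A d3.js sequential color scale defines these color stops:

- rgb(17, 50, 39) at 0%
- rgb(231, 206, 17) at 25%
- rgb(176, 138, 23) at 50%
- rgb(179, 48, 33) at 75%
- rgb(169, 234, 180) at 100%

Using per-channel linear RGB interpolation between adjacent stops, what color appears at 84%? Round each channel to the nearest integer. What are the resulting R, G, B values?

(175, 115, 86)

84% lies between the 75% and 100% stops, so the local fraction is t = (84 − 75)/(100 − 75) = 9/25 ≈ 0.36.
R = 179 + 0.36 × (169 − 179) = 175.4 → 175
G = 48 + 0.36 × (234 − 48) = 114.96 → 115
B = 33 + 0.36 × (180 − 33) = 85.92 → 86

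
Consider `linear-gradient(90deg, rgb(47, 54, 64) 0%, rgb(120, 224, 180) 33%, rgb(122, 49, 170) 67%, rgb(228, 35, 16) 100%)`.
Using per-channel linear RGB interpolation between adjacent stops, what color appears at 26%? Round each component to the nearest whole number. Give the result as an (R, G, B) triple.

26% lies between the 0% and 33% stops, so the local fraction is t = (26 − 0)/(33 − 0) = 26/33 ≈ 0.7879.
R = 47 + 0.7879 × (120 − 47) = 104.517 → 105
G = 54 + 0.7879 × (224 − 54) = 187.943 → 188
B = 64 + 0.7879 × (180 − 64) = 155.396 → 155

(105, 188, 155)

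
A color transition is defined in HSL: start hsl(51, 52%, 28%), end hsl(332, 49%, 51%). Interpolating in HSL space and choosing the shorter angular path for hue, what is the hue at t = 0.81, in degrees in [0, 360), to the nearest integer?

347

Hue: 332 − 51 = 281°, but |281| > 180 so the shorter arc goes the other way: Δh = 281 − 360 = -79°.
H = 51 + 0.81 × (-79) = -12.99 → -13 → -13 mod 360 = 347°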